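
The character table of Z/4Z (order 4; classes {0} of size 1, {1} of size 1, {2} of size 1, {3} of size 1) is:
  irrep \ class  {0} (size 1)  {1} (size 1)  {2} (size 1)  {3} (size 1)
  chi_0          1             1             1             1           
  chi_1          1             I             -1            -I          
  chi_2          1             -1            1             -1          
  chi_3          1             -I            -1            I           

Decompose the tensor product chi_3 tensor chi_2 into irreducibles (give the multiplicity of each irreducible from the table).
chi_3 tensor chi_2 = chi_1 (all other irreducibles have multiplicity 0).

Justification: The character of a tensor product is the pointwise product (chi_3 * chi_2)(C) = chi_3(C) * chi_2(C):
  {0}: (1)*(1), {1}: (-I)*(-1), {2}: (-1)*(1), {3}: (I)*(-1)
so (chi_3 * chi_2) takes values
  {0} -> 1, {1} -> I, {2} -> -1, {3} -> -I.
Now take the inner product of this character with each irreducible chi from the table, <chi_3*chi_2, chi> = (1/4) sum_C |C| (chi_3*chi_2)(C) conj(chi(C)):
  <chi_3*chi_2, chi_0> = (1/4)[1*(1)*conj(1) + 1*(I)*conj(1) + 1*(-1)*conj(1) + 1*(-I)*conj(1)]
      = (1/4)[(1) + (I) + (-1) + (-I)] = 0/4 = 0
  <chi_3*chi_2, chi_1> = (1/4)[1*(1)*conj(1) + 1*(I)*conj(I) + 1*(-1)*conj(-1) + 1*(-I)*conj(-I)]
      = (1/4)[(1) + (1) + (1) + (1)] = 4/4 = 1
  <chi_3*chi_2, chi_2> = (1/4)[1*(1)*conj(1) + 1*(I)*conj(-1) + 1*(-1)*conj(1) + 1*(-I)*conj(-1)]
      = (1/4)[(1) + (-I) + (-1) + (I)] = 0/4 = 0
  <chi_3*chi_2, chi_3> = (1/4)[1*(1)*conj(1) + 1*(I)*conj(-I) + 1*(-1)*conj(-1) + 1*(-I)*conj(I)]
      = (1/4)[(1) + (-1) + (1) + (-1)] = 0/4 = 0
(Exp terms are combined using exp(i*s)*conj(exp(i*t)) = exp(i*(s-t)), and sums of them are collapsed using the identity that for every m > 1 the m distinct m-th roots of unity sum to 0, e.g. 1 + exp(2*I*pi/3) + exp(-2*I*pi/3) = 0.)
Hence the multiplicities are chi_1: 1. Dimension check: dim(chi_3)*dim(chi_2) = 1*1 = 1 and sum (mult * dim) = 1*1 = 1.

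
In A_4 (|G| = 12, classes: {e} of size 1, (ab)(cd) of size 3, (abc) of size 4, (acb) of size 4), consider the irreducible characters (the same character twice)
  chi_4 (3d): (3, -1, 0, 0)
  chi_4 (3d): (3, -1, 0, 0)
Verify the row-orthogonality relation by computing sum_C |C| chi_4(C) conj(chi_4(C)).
Sum = 12 = |G| = 12; so <chi_4, chi_4> = 1 (norm-1 confirms irreducibility).

Argument: Compute term by term over conjugacy classes (|C| * chi_4(C) * conj(chi_4(C))):
  1*(3)*conj(3) + 3*(-1)*conj(-1) + 4*(0)*conj(0) + 4*(0)*conj(0)
  = (9) + (3) + (0) + (0)
  = 12.
(Exp terms are combined using exp(i*s)*conj(exp(i*t)) = exp(i*(s-t)), and sums of them are collapsed using the identity that for every m > 1 the m distinct m-th roots of unity sum to 0, e.g. 1 + exp(2*I*pi/3) + exp(-2*I*pi/3) = 0.)
Dividing by |G| = 12 gives 12/12 = 1, matching the row-orthogonality relation <chi_4, chi_4> = [chi_4 = chi_4].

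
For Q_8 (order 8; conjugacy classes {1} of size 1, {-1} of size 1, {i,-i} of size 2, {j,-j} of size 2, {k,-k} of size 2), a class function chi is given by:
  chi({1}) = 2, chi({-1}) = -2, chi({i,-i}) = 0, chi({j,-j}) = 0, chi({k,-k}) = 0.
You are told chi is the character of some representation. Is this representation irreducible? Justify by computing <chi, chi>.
Irreducible: <chi, chi> = 1.

Justification: <chi, chi> = (1/|G|) sum_C |C| * |chi(C)|^2 = (1/8)[1*|2|^2 + 1*|-2|^2 + 2*|0|^2 + 2*|0|^2 + 2*|0|^2]
  = (1/8)[(4) + (4) + (0) + (0) + (0)] = 8/8 = 1.
A character is irreducible iff <chi, chi> = 1, so this representation is irreducible.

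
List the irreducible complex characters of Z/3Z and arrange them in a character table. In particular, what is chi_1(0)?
Character table of Z/3Z (irreps indexed chi_0,...,chi_2 with chi_k(m) = zeta_3^(k*m), zeta_3 = exp(2*pi*i/3)):
  irrep \ class  {0} (size 1)  {1} (size 1)    {2} (size 1)  
  chi_0          1             1               1             
  chi_1          1             exp(2*I*pi/3)   exp(-2*I*pi/3)
  chi_2          1             exp(-2*I*pi/3)  exp(2*I*pi/3) 

Spot check: chi_1(0) = zeta_3^(1*0) = zeta_3^0 = 1.

Working: Z/3Z is abelian, so all 3 irreducible complex representations are 1-dimensional. They are given by chi_k(m) = zeta_3^(k*m) for k = 0,...,2. Row orthogonality: sum_m chi_k(m) conj(chi_l(m)) = 3 * [k = l].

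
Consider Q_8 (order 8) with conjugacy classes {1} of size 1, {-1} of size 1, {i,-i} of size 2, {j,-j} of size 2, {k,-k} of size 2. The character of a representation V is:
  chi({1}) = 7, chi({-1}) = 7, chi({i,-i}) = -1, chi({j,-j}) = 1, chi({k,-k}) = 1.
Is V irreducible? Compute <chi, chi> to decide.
Not irreducible (reducible): <chi, chi> = 13 > 1.

Proof sketch: <chi, chi> = (1/|G|) sum_C |C| * |chi(C)|^2 = (1/8)[1*|7|^2 + 1*|7|^2 + 2*|-1|^2 + 2*|1|^2 + 2*|1|^2]
  = (1/8)[(49) + (49) + (2) + (2) + (2)] = 104/8 = 13.
A character is irreducible iff <chi, chi> = 1, so this representation is reducible.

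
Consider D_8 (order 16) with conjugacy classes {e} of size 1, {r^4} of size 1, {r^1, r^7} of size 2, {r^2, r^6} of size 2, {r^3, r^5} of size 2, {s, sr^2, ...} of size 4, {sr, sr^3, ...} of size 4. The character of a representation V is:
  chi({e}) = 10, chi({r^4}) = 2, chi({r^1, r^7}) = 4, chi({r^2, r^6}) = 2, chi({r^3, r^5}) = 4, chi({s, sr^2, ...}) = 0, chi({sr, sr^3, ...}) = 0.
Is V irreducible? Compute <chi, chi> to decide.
Not irreducible (reducible): <chi, chi> = 11 > 1.

Argument: <chi, chi> = (1/|G|) sum_C |C| * |chi(C)|^2 = (1/16)[1*|10|^2 + 1*|2|^2 + 2*|4|^2 + 2*|2|^2 + 2*|4|^2 + 4*|0|^2 + 4*|0|^2]
  = (1/16)[(100) + (4) + (32) + (8) + (32) + (0) + (0)] = 176/16 = 11.
A character is irreducible iff <chi, chi> = 1, so this representation is reducible.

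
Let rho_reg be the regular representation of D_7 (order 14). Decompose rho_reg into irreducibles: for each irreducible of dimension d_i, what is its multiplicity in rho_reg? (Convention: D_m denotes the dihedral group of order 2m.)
Each irreducible V_i of dimension d_i appears with multiplicity d_i, i.e. rho_reg = (direct sum over all irreducibles V_i) d_i V_i. The irreducible dimensions for D_7 are 1, 1, 2, 2, 2: 2 irreducibles of dimension 1, each with multiplicity 1; 3 irreducibles of dimension 2, each with multiplicity 2. Total dimension 2*1*1 + 3*2*2 = 14 = |G|.

Argument: General theorem: in the regular representation of a finite group G, each irreducible appears with multiplicity equal to its dimension. Check: dim(rho_reg) = sum d_i^2 = 1 + 1 + 4 + 4 + 4 = 14 = |G|.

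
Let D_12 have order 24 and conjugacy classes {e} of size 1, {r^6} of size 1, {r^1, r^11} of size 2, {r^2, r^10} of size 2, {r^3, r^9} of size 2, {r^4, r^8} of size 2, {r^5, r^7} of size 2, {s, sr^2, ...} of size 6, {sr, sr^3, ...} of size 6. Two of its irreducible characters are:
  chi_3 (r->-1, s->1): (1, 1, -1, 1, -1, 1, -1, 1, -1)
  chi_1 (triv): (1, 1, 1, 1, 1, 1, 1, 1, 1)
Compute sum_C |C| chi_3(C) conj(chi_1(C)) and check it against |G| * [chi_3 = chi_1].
Sum = 0; so <chi_3, chi_1> = 0 (distinct irreducibles are orthogonal).

Derivation: Compute term by term over conjugacy classes (|C| * chi_3(C) * conj(chi_1(C))):
  1*(1)*conj(1) + 1*(1)*conj(1) + 2*(-1)*conj(1) + 2*(1)*conj(1) + 2*(-1)*conj(1) + 2*(1)*conj(1) + 2*(-1)*conj(1) + 6*(1)*conj(1) + 6*(-1)*conj(1)
  = (1) + (1) + (-2) + (2) + (-2) + (2) + (-2) + (6) + (-6)
  = 0.
Dividing by |G| = 24 gives 0/24 = 0, matching the row-orthogonality relation <chi_3, chi_1> = [chi_3 = chi_1].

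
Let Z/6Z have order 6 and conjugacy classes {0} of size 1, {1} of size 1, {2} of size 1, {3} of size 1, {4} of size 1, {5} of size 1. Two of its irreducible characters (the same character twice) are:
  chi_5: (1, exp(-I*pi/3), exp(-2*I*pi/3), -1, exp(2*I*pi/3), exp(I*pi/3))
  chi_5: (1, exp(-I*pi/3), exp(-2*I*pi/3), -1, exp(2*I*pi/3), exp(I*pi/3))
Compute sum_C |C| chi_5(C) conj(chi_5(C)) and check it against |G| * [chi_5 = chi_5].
Sum = 6 = |G| = 6; so <chi_5, chi_5> = 1 (norm-1 confirms irreducibility).

Justification: Compute term by term over conjugacy classes (|C| * chi_5(C) * conj(chi_5(C))):
  1*(1)*conj(1) + 1*(exp(-I*pi/3))*conj(exp(-I*pi/3)) + 1*(exp(-2*I*pi/3))*conj(exp(-2*I*pi/3)) + 1*(-1)*conj(-1) + 1*(exp(2*I*pi/3))*conj(exp(2*I*pi/3)) + 1*(exp(I*pi/3))*conj(exp(I*pi/3))
  = (1) + (1) + (1) + (1) + (1) + (1)
  = 6.
(Exp terms are combined using exp(i*s)*conj(exp(i*t)) = exp(i*(s-t)), and sums of them are collapsed using the identity that for every m > 1 the m distinct m-th roots of unity sum to 0, e.g. 1 + exp(2*I*pi/3) + exp(-2*I*pi/3) = 0.)
Dividing by |G| = 6 gives 6/6 = 1, matching the row-orthogonality relation <chi_5, chi_5> = [chi_5 = chi_5].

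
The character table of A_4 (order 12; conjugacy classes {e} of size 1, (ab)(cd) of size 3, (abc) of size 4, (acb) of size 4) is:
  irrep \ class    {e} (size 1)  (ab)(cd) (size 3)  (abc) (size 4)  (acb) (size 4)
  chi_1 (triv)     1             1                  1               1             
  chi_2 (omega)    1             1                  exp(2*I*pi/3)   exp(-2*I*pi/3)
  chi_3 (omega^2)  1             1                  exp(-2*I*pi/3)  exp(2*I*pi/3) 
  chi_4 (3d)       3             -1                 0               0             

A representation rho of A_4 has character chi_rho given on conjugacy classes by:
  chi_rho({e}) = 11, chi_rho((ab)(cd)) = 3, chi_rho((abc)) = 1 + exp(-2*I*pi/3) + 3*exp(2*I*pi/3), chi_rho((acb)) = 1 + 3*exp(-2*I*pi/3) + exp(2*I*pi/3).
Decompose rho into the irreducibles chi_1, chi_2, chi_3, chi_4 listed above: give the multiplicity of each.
Multiplicities: chi_1: 1, chi_2: 3, chi_3: 1, chi_4: 2.

Details: Use <chi_rho, chi> = (1/|G|) sum_C |C| * chi_rho(C) * conj(chi(C)) with |G| = 12 for each irreducible chi in the table:
  <chi_rho, chi_1> = (1/12)[1*(11)*conj(1) + 3*(3)*conj(1) + 4*(1 + exp(-2*I*pi/3) + 3*exp(2*I*pi/3))*conj(1) + 4*(1 + 3*exp(-2*I*pi/3) + exp(2*I*pi/3))*conj(1)]
      = (1/12)[(11) + (9) + (4 + 4*exp(-2*I*pi/3) + 12*exp(2*I*pi/3)) + (4 + 12*exp(-2*I*pi/3) + 4*exp(2*I*pi/3))] = 12/12 = 1
  <chi_rho, chi_2> = (1/12)[1*(11)*conj(1) + 3*(3)*conj(1) + 4*(1 + exp(-2*I*pi/3) + 3*exp(2*I*pi/3))*conj(exp(2*I*pi/3)) + 4*(1 + 3*exp(-2*I*pi/3) + exp(2*I*pi/3))*conj(exp(-2*I*pi/3))]
      = (1/12)[(11) + (9) + (8) + (8)] = 36/12 = 3
  <chi_rho, chi_3> = (1/12)[1*(11)*conj(1) + 3*(3)*conj(1) + 4*(1 + exp(-2*I*pi/3) + 3*exp(2*I*pi/3))*conj(exp(-2*I*pi/3)) + 4*(1 + 3*exp(-2*I*pi/3) + exp(2*I*pi/3))*conj(exp(2*I*pi/3))]
      = (1/12)[(11) + (9) + (4 + 12*exp(-2*I*pi/3) + 4*exp(2*I*pi/3)) + (4 + 4*exp(-2*I*pi/3) + 12*exp(2*I*pi/3))] = 12/12 = 1
  <chi_rho, chi_4> = (1/12)[1*(11)*conj(3) + 3*(3)*conj(-1) + 4*(1 + exp(-2*I*pi/3) + 3*exp(2*I*pi/3))*conj(0) + 4*(1 + 3*exp(-2*I*pi/3) + exp(2*I*pi/3))*conj(0)]
      = (1/12)[(33) + (-9) + (0) + (0)] = 24/12 = 2
(Exp terms are combined using exp(i*s)*conj(exp(i*t)) = exp(i*(s-t)), and sums of them are collapsed using the identity that for every m > 1 the m distinct m-th roots of unity sum to 0, e.g. 1 + exp(2*I*pi/3) + exp(-2*I*pi/3) = 0.)
Dimension check: dim(rho) = sum (mult * dim) = 1*1 + 3*1 + 1*1 + 2*3 = 11 = chi_rho(e) = 11.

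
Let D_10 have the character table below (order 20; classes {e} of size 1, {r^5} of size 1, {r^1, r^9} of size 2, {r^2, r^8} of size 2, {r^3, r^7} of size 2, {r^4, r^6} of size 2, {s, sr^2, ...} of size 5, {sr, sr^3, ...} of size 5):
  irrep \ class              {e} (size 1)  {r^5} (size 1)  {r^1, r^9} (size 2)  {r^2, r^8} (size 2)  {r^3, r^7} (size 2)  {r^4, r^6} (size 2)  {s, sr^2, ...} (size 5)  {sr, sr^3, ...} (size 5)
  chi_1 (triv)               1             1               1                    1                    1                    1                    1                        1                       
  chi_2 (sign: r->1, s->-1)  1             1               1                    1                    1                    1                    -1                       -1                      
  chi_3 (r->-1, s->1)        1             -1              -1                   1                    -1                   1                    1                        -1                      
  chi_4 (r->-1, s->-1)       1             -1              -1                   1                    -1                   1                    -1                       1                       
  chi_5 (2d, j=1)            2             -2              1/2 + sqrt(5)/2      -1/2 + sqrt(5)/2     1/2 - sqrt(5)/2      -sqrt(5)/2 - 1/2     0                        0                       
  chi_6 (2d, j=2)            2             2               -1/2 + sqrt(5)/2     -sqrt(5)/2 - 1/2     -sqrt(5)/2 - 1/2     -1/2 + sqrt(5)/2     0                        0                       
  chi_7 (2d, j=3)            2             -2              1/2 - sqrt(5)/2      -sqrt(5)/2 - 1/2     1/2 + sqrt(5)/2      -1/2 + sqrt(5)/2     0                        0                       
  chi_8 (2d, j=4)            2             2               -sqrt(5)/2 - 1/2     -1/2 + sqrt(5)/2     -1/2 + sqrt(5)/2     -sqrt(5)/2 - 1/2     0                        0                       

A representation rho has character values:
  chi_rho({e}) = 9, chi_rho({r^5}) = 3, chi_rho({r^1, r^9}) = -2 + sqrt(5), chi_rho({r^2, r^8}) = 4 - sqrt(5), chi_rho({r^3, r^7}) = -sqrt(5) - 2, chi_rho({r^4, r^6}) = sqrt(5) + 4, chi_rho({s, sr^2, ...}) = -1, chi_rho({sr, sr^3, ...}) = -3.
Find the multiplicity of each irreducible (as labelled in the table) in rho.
Multiplicities: chi_1: 0, chi_2: 2, chi_3: 2, chi_4: 1, chi_5: 0, chi_6: 2, chi_7: 0, chi_8: 0.

Why: Use <chi_rho, chi> = (1/|G|) sum_C |C| * chi_rho(C) * conj(chi(C)) with |G| = 20 for each irreducible chi in the table:
  <chi_rho, chi_1> = (1/20)[1*(9)*conj(1) + 1*(3)*conj(1) + 2*(-2 + sqrt(5))*conj(1) + 2*(4 - sqrt(5))*conj(1) + 2*(-sqrt(5) - 2)*conj(1) + 2*(sqrt(5) + 4)*conj(1) + 5*(-1)*conj(1) + 5*(-3)*conj(1)]
      = (1/20)[(9) + (3) + (-4 + 2*sqrt(5)) + (8 - 2*sqrt(5)) + (-2*sqrt(5) - 4) + (2*sqrt(5) + 8) + (-5) + (-15)] = 0/20 = 0
  <chi_rho, chi_2> = (1/20)[1*(9)*conj(1) + 1*(3)*conj(1) + 2*(-2 + sqrt(5))*conj(1) + 2*(4 - sqrt(5))*conj(1) + 2*(-sqrt(5) - 2)*conj(1) + 2*(sqrt(5) + 4)*conj(1) + 5*(-1)*conj(-1) + 5*(-3)*conj(-1)]
      = (1/20)[(9) + (3) + (-4 + 2*sqrt(5)) + (8 - 2*sqrt(5)) + (-2*sqrt(5) - 4) + (2*sqrt(5) + 8) + (5) + (15)] = 40/20 = 2
  <chi_rho, chi_3> = (1/20)[1*(9)*conj(1) + 1*(3)*conj(-1) + 2*(-2 + sqrt(5))*conj(-1) + 2*(4 - sqrt(5))*conj(1) + 2*(-sqrt(5) - 2)*conj(-1) + 2*(sqrt(5) + 4)*conj(1) + 5*(-1)*conj(1) + 5*(-3)*conj(-1)]
      = (1/20)[(9) + (-3) + (4 - 2*sqrt(5)) + (8 - 2*sqrt(5)) + (4 + 2*sqrt(5)) + (2*sqrt(5) + 8) + (-5) + (15)] = 40/20 = 2
  <chi_rho, chi_4> = (1/20)[1*(9)*conj(1) + 1*(3)*conj(-1) + 2*(-2 + sqrt(5))*conj(-1) + 2*(4 - sqrt(5))*conj(1) + 2*(-sqrt(5) - 2)*conj(-1) + 2*(sqrt(5) + 4)*conj(1) + 5*(-1)*conj(-1) + 5*(-3)*conj(1)]
      = (1/20)[(9) + (-3) + (4 - 2*sqrt(5)) + (8 - 2*sqrt(5)) + (4 + 2*sqrt(5)) + (2*sqrt(5) + 8) + (5) + (-15)] = 20/20 = 1
  <chi_rho, chi_5> = (1/20)[1*(9)*conj(2) + 1*(3)*conj(-2) + 2*(-2 + sqrt(5))*conj(1/2 + sqrt(5)/2) + 2*(4 - sqrt(5))*conj(-1/2 + sqrt(5)/2) + 2*(-sqrt(5) - 2)*conj(1/2 - sqrt(5)/2) + 2*(sqrt(5) + 4)*conj(-sqrt(5)/2 - 1/2) + 5*(-1)*conj(0) + 5*(-3)*conj(0)]
      = (1/20)[(18) + (-6) + (3 - sqrt(5)) + (-9 + 5*sqrt(5)) + (sqrt(5) + 3) + (-5*sqrt(5) - 9) + (0) + (0)] = 0/20 = 0
  <chi_rho, chi_6> = (1/20)[1*(9)*conj(2) + 1*(3)*conj(2) + 2*(-2 + sqrt(5))*conj(-1/2 + sqrt(5)/2) + 2*(4 - sqrt(5))*conj(-sqrt(5)/2 - 1/2) + 2*(-sqrt(5) - 2)*conj(-sqrt(5)/2 - 1/2) + 2*(sqrt(5) + 4)*conj(-1/2 + sqrt(5)/2) + 5*(-1)*conj(0) + 5*(-3)*conj(0)]
      = (1/20)[(18) + (6) + (7 - 3*sqrt(5)) + (1 - 3*sqrt(5)) + (3*sqrt(5) + 7) + (1 + 3*sqrt(5)) + (0) + (0)] = 40/20 = 2
  <chi_rho, chi_7> = (1/20)[1*(9)*conj(2) + 1*(3)*conj(-2) + 2*(-2 + sqrt(5))*conj(1/2 - sqrt(5)/2) + 2*(4 - sqrt(5))*conj(-sqrt(5)/2 - 1/2) + 2*(-sqrt(5) - 2)*conj(1/2 + sqrt(5)/2) + 2*(sqrt(5) + 4)*conj(-1/2 + sqrt(5)/2) + 5*(-1)*conj(0) + 5*(-3)*conj(0)]
      = (1/20)[(18) + (-6) + (-7 + 3*sqrt(5)) + (1 - 3*sqrt(5)) + (-7 - 3*sqrt(5)) + (1 + 3*sqrt(5)) + (0) + (0)] = 0/20 = 0
  <chi_rho, chi_8> = (1/20)[1*(9)*conj(2) + 1*(3)*conj(2) + 2*(-2 + sqrt(5))*conj(-sqrt(5)/2 - 1/2) + 2*(4 - sqrt(5))*conj(-1/2 + sqrt(5)/2) + 2*(-sqrt(5) - 2)*conj(-1/2 + sqrt(5)/2) + 2*(sqrt(5) + 4)*conj(-sqrt(5)/2 - 1/2) + 5*(-1)*conj(0) + 5*(-3)*conj(0)]
      = (1/20)[(18) + (6) + (-3 + sqrt(5)) + (-9 + 5*sqrt(5)) + (-3 - sqrt(5)) + (-5*sqrt(5) - 9) + (0) + (0)] = 0/20 = 0
Dimension check: dim(rho) = sum (mult * dim) = 0*1 + 2*1 + 2*1 + 1*1 + 0*2 + 2*2 + 0*2 + 0*2 = 9 = chi_rho(e) = 9.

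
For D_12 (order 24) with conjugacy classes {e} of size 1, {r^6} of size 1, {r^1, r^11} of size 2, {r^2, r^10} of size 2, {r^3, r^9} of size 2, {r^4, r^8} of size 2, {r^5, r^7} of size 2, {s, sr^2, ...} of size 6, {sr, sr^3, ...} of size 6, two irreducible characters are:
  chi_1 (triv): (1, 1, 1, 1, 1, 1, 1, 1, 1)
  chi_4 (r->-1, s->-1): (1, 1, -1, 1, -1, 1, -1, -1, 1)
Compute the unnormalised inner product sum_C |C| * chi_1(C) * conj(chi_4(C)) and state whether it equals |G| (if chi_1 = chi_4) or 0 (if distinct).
Sum = 0; so <chi_1, chi_4> = 0 (distinct irreducibles are orthogonal).

Proof sketch: Compute term by term over conjugacy classes (|C| * chi_1(C) * conj(chi_4(C))):
  1*(1)*conj(1) + 1*(1)*conj(1) + 2*(1)*conj(-1) + 2*(1)*conj(1) + 2*(1)*conj(-1) + 2*(1)*conj(1) + 2*(1)*conj(-1) + 6*(1)*conj(-1) + 6*(1)*conj(1)
  = (1) + (1) + (-2) + (2) + (-2) + (2) + (-2) + (-6) + (6)
  = 0.
Dividing by |G| = 24 gives 0/24 = 0, matching the row-orthogonality relation <chi_1, chi_4> = [chi_1 = chi_4].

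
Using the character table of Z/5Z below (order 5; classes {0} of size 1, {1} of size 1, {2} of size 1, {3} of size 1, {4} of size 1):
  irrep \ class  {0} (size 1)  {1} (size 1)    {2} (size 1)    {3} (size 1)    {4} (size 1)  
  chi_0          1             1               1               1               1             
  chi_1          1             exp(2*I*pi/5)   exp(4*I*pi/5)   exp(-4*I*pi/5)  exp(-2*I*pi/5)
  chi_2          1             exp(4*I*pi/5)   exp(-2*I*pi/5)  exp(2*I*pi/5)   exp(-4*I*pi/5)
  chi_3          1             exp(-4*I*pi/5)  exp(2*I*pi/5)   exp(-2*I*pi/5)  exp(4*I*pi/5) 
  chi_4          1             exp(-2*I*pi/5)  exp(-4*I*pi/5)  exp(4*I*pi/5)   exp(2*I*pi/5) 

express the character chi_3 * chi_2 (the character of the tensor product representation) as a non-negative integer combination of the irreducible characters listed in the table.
chi_3 tensor chi_2 = chi_0 (all other irreducibles have multiplicity 0).

The character of a tensor product is the pointwise product (chi_3 * chi_2)(C) = chi_3(C) * chi_2(C):
  {0}: (1)*(1), {1}: (exp(-4*I*pi/5))*(exp(4*I*pi/5)), {2}: (exp(2*I*pi/5))*(exp(-2*I*pi/5)), {3}: (exp(-2*I*pi/5))*(exp(2*I*pi/5)), {4}: (exp(4*I*pi/5))*(exp(-4*I*pi/5))
so (chi_3 * chi_2) takes values
  {0} -> 1, {1} -> 1, {2} -> 1, {3} -> 1, {4} -> 1.
Now take the inner product of this character with each irreducible chi from the table, <chi_3*chi_2, chi> = (1/5) sum_C |C| (chi_3*chi_2)(C) conj(chi(C)):
  <chi_3*chi_2, chi_0> = (1/5)[1*(1)*conj(1) + 1*(1)*conj(1) + 1*(1)*conj(1) + 1*(1)*conj(1) + 1*(1)*conj(1)]
      = (1/5)[(1) + (1) + (1) + (1) + (1)] = 5/5 = 1
  <chi_3*chi_2, chi_1> = (1/5)[1*(1)*conj(1) + 1*(1)*conj(exp(2*I*pi/5)) + 1*(1)*conj(exp(4*I*pi/5)) + 1*(1)*conj(exp(-4*I*pi/5)) + 1*(1)*conj(exp(-2*I*pi/5))]
      = (1/5)[(1) + (exp(-2*I*pi/5)) + (exp(-4*I*pi/5)) + (exp(4*I*pi/5)) + (exp(2*I*pi/5))] = 0/5 = 0
  <chi_3*chi_2, chi_2> = (1/5)[1*(1)*conj(1) + 1*(1)*conj(exp(4*I*pi/5)) + 1*(1)*conj(exp(-2*I*pi/5)) + 1*(1)*conj(exp(2*I*pi/5)) + 1*(1)*conj(exp(-4*I*pi/5))]
      = (1/5)[(1) + (exp(-4*I*pi/5)) + (exp(2*I*pi/5)) + (exp(-2*I*pi/5)) + (exp(4*I*pi/5))] = 0/5 = 0
  <chi_3*chi_2, chi_3> = (1/5)[1*(1)*conj(1) + 1*(1)*conj(exp(-4*I*pi/5)) + 1*(1)*conj(exp(2*I*pi/5)) + 1*(1)*conj(exp(-2*I*pi/5)) + 1*(1)*conj(exp(4*I*pi/5))]
      = (1/5)[(1) + (exp(4*I*pi/5)) + (exp(-2*I*pi/5)) + (exp(2*I*pi/5)) + (exp(-4*I*pi/5))] = 0/5 = 0
  <chi_3*chi_2, chi_4> = (1/5)[1*(1)*conj(1) + 1*(1)*conj(exp(-2*I*pi/5)) + 1*(1)*conj(exp(-4*I*pi/5)) + 1*(1)*conj(exp(4*I*pi/5)) + 1*(1)*conj(exp(2*I*pi/5))]
      = (1/5)[(1) + (exp(2*I*pi/5)) + (exp(4*I*pi/5)) + (exp(-4*I*pi/5)) + (exp(-2*I*pi/5))] = 0/5 = 0
(Exp terms are combined using exp(i*s)*conj(exp(i*t)) = exp(i*(s-t)), and sums of them are collapsed using the identity that for every m > 1 the m distinct m-th roots of unity sum to 0, e.g. 1 + exp(2*I*pi/3) + exp(-2*I*pi/3) = 0.)
Hence the multiplicities are chi_0: 1. Dimension check: dim(chi_3)*dim(chi_2) = 1*1 = 1 and sum (mult * dim) = 1*1 = 1.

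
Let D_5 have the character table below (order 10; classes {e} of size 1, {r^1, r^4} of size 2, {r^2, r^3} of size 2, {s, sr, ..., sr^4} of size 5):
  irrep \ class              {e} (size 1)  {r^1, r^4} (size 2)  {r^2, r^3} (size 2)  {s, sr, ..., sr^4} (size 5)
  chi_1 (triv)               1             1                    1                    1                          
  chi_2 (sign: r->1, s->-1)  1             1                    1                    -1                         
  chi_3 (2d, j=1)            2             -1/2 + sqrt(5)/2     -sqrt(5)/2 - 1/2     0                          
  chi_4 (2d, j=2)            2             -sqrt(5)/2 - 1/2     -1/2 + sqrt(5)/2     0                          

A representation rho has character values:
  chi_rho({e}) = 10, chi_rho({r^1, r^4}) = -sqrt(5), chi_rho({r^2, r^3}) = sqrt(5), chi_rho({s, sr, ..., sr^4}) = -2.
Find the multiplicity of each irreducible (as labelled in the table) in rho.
Multiplicities: chi_1: 0, chi_2: 2, chi_3: 1, chi_4: 3.

Explanation: Use <chi_rho, chi> = (1/|G|) sum_C |C| * chi_rho(C) * conj(chi(C)) with |G| = 10 for each irreducible chi in the table:
  <chi_rho, chi_1> = (1/10)[1*(10)*conj(1) + 2*(-sqrt(5))*conj(1) + 2*(sqrt(5))*conj(1) + 5*(-2)*conj(1)]
      = (1/10)[(10) + (-2*sqrt(5)) + (2*sqrt(5)) + (-10)] = 0/10 = 0
  <chi_rho, chi_2> = (1/10)[1*(10)*conj(1) + 2*(-sqrt(5))*conj(1) + 2*(sqrt(5))*conj(1) + 5*(-2)*conj(-1)]
      = (1/10)[(10) + (-2*sqrt(5)) + (2*sqrt(5)) + (10)] = 20/10 = 2
  <chi_rho, chi_3> = (1/10)[1*(10)*conj(2) + 2*(-sqrt(5))*conj(-1/2 + sqrt(5)/2) + 2*(sqrt(5))*conj(-sqrt(5)/2 - 1/2) + 5*(-2)*conj(0)]
      = (1/10)[(20) + (-5 + sqrt(5)) + (-5 - sqrt(5)) + (0)] = 10/10 = 1
  <chi_rho, chi_4> = (1/10)[1*(10)*conj(2) + 2*(-sqrt(5))*conj(-sqrt(5)/2 - 1/2) + 2*(sqrt(5))*conj(-1/2 + sqrt(5)/2) + 5*(-2)*conj(0)]
      = (1/10)[(20) + (sqrt(5) + 5) + (5 - sqrt(5)) + (0)] = 30/10 = 3
Dimension check: dim(rho) = sum (mult * dim) = 0*1 + 2*1 + 1*2 + 3*2 = 10 = chi_rho(e) = 10.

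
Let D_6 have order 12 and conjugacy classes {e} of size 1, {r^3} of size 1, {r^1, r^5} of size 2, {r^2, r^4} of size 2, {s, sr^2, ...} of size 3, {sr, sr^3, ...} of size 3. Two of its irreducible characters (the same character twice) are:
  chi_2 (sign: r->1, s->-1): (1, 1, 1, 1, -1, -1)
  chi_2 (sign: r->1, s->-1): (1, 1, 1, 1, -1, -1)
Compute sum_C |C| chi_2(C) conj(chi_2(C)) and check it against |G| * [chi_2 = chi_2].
Sum = 12 = |G| = 12; so <chi_2, chi_2> = 1 (norm-1 confirms irreducibility).

Compute term by term over conjugacy classes (|C| * chi_2(C) * conj(chi_2(C))):
  1*(1)*conj(1) + 1*(1)*conj(1) + 2*(1)*conj(1) + 2*(1)*conj(1) + 3*(-1)*conj(-1) + 3*(-1)*conj(-1)
  = (1) + (1) + (2) + (2) + (3) + (3)
  = 12.
Dividing by |G| = 12 gives 12/12 = 1, matching the row-orthogonality relation <chi_2, chi_2> = [chi_2 = chi_2].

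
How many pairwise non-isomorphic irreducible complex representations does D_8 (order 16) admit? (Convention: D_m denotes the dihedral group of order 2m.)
7

Solution. The number of irreducible complex representations of a finite group equals its number of conjugacy classes. D_8 has 7 conjugacy classes (n/2 + 3 for n even), so D_8 (order 16) has exactly 7 irreducible complex representations.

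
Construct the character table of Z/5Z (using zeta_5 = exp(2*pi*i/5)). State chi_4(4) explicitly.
Character table of Z/5Z (irreps indexed chi_0,...,chi_4 with chi_k(m) = zeta_5^(k*m), zeta_5 = exp(2*pi*i/5)):
  irrep \ class  {0} (size 1)  {1} (size 1)    {2} (size 1)    {3} (size 1)    {4} (size 1)  
  chi_0          1             1               1               1               1             
  chi_1          1             exp(2*I*pi/5)   exp(4*I*pi/5)   exp(-4*I*pi/5)  exp(-2*I*pi/5)
  chi_2          1             exp(4*I*pi/5)   exp(-2*I*pi/5)  exp(2*I*pi/5)   exp(-4*I*pi/5)
  chi_3          1             exp(-4*I*pi/5)  exp(2*I*pi/5)   exp(-2*I*pi/5)  exp(4*I*pi/5) 
  chi_4          1             exp(-2*I*pi/5)  exp(-4*I*pi/5)  exp(4*I*pi/5)   exp(2*I*pi/5) 

Spot check: chi_4(4) = zeta_5^(4*4) = zeta_5^16 = exp(2*I*pi/5).

Derivation: Z/5Z is abelian, so all 5 irreducible complex representations are 1-dimensional. They are given by chi_k(m) = zeta_5^(k*m) for k = 0,...,4. Row orthogonality: sum_m chi_k(m) conj(chi_l(m)) = 5 * [k = l].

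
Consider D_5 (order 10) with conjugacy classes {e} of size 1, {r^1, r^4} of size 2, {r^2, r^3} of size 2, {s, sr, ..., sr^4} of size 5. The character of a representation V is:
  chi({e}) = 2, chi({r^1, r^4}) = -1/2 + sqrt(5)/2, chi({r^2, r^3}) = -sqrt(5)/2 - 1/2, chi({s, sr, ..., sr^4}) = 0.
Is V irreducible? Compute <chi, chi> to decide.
Irreducible: <chi, chi> = 1.

Details: <chi, chi> = (1/|G|) sum_C |C| * |chi(C)|^2 = (1/10)[1*|2|^2 + 2*|-1/2 + sqrt(5)/2|^2 + 2*|-sqrt(5)/2 - 1/2|^2 + 5*|0|^2]
  = (1/10)[(4) + (3 - sqrt(5)) + (sqrt(5) + 3) + (0)] = 10/10 = 1.
A character is irreducible iff <chi, chi> = 1, so this representation is irreducible.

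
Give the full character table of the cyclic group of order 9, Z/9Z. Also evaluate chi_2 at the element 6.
Character table of Z/9Z (irreps indexed chi_0,...,chi_8 with chi_k(m) = zeta_9^(k*m), zeta_9 = exp(2*pi*i/9)):
  irrep \ class  {0} (size 1)  {1} (size 1)    {2} (size 1)    {3} (size 1)    {4} (size 1)    {5} (size 1)    {6} (size 1)    {7} (size 1)    {8} (size 1)  
  chi_0          1             1               1               1               1               1               1               1               1             
  chi_1          1             exp(2*I*pi/9)   exp(4*I*pi/9)   exp(2*I*pi/3)   exp(8*I*pi/9)   exp(-8*I*pi/9)  exp(-2*I*pi/3)  exp(-4*I*pi/9)  exp(-2*I*pi/9)
  chi_2          1             exp(4*I*pi/9)   exp(8*I*pi/9)   exp(-2*I*pi/3)  exp(-2*I*pi/9)  exp(2*I*pi/9)   exp(2*I*pi/3)   exp(-8*I*pi/9)  exp(-4*I*pi/9)
  chi_3          1             exp(2*I*pi/3)   exp(-2*I*pi/3)  1               exp(2*I*pi/3)   exp(-2*I*pi/3)  1               exp(2*I*pi/3)   exp(-2*I*pi/3)
  chi_4          1             exp(8*I*pi/9)   exp(-2*I*pi/9)  exp(2*I*pi/3)   exp(-4*I*pi/9)  exp(4*I*pi/9)   exp(-2*I*pi/3)  exp(2*I*pi/9)   exp(-8*I*pi/9)
  chi_5          1             exp(-8*I*pi/9)  exp(2*I*pi/9)   exp(-2*I*pi/3)  exp(4*I*pi/9)   exp(-4*I*pi/9)  exp(2*I*pi/3)   exp(-2*I*pi/9)  exp(8*I*pi/9) 
  chi_6          1             exp(-2*I*pi/3)  exp(2*I*pi/3)   1               exp(-2*I*pi/3)  exp(2*I*pi/3)   1               exp(-2*I*pi/3)  exp(2*I*pi/3) 
  chi_7          1             exp(-4*I*pi/9)  exp(-8*I*pi/9)  exp(2*I*pi/3)   exp(2*I*pi/9)   exp(-2*I*pi/9)  exp(-2*I*pi/3)  exp(8*I*pi/9)   exp(4*I*pi/9) 
  chi_8          1             exp(-2*I*pi/9)  exp(-4*I*pi/9)  exp(-2*I*pi/3)  exp(-8*I*pi/9)  exp(8*I*pi/9)   exp(2*I*pi/3)   exp(4*I*pi/9)   exp(2*I*pi/9) 

Spot check: chi_2(6) = zeta_9^(2*6) = zeta_9^12 = exp(2*I*pi/3).

Justification: Z/9Z is abelian, so all 9 irreducible complex representations are 1-dimensional. They are given by chi_k(m) = zeta_9^(k*m) for k = 0,...,8. Row orthogonality: sum_m chi_k(m) conj(chi_l(m)) = 9 * [k = l].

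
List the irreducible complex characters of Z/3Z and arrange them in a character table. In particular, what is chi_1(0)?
Character table of Z/3Z (irreps indexed chi_0,...,chi_2 with chi_k(m) = zeta_3^(k*m), zeta_3 = exp(2*pi*i/3)):
  irrep \ class  {0} (size 1)  {1} (size 1)    {2} (size 1)  
  chi_0          1             1               1             
  chi_1          1             exp(2*I*pi/3)   exp(-2*I*pi/3)
  chi_2          1             exp(-2*I*pi/3)  exp(2*I*pi/3) 

Spot check: chi_1(0) = zeta_3^(1*0) = zeta_3^0 = 1.

Explanation: Z/3Z is abelian, so all 3 irreducible complex representations are 1-dimensional. They are given by chi_k(m) = zeta_3^(k*m) for k = 0,...,2. Row orthogonality: sum_m chi_k(m) conj(chi_l(m)) = 3 * [k = l].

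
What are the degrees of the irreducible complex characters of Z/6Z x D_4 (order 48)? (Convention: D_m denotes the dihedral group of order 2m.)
Dimensions: 1, 1, 1, 1, 1, 1, 1, 1, 1, 1, 1, 1, 1, 1, 1, 1, 1, 1, 1, 1, 1, 1, 1, 1, 2, 2, 2, 2, 2, 2

There are 30 irreducibles (= number of conjugacy classes). Their dimensions d_i satisfy sum d_i^2 = |G| = 48: 1 + 1 + 1 + 1 + 1 + 1 + 1 + 1 + 1 + 1 + 1 + 1 + 1 + 1 + 1 + 1 + 1 + 1 + 1 + 1 + 1 + 1 + 1 + 1 + 4 + 4 + 4 + 4 + 4 + 4 = 48. (For the product with Z/6Z: each of the 6 1-dim characters of Z/6Z tensors with each irrep of D_4, giving 6 copies of each D_4-dimension.)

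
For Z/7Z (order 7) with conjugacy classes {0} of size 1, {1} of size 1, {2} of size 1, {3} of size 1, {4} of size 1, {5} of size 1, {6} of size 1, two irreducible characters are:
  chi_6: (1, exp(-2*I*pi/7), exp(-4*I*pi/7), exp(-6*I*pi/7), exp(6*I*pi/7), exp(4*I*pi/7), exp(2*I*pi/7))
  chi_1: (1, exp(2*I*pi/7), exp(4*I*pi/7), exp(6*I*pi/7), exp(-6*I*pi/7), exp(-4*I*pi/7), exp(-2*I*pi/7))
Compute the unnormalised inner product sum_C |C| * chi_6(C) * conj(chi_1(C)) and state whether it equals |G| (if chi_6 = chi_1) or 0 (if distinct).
Sum = 0; so <chi_6, chi_1> = 0 (distinct irreducibles are orthogonal).

Derivation: Compute term by term over conjugacy classes (|C| * chi_6(C) * conj(chi_1(C))):
  1*(1)*conj(1) + 1*(exp(-2*I*pi/7))*conj(exp(2*I*pi/7)) + 1*(exp(-4*I*pi/7))*conj(exp(4*I*pi/7)) + 1*(exp(-6*I*pi/7))*conj(exp(6*I*pi/7)) + 1*(exp(6*I*pi/7))*conj(exp(-6*I*pi/7)) + 1*(exp(4*I*pi/7))*conj(exp(-4*I*pi/7)) + 1*(exp(2*I*pi/7))*conj(exp(-2*I*pi/7))
  = (1) + (exp(-4*I*pi/7)) + (exp(6*I*pi/7)) + (exp(2*I*pi/7)) + (exp(-2*I*pi/7)) + (exp(-6*I*pi/7)) + (exp(4*I*pi/7))
  = 0.
(Exp terms are combined using exp(i*s)*conj(exp(i*t)) = exp(i*(s-t)), and sums of them are collapsed using the identity that for every m > 1 the m distinct m-th roots of unity sum to 0, e.g. 1 + exp(2*I*pi/3) + exp(-2*I*pi/3) = 0.)
Dividing by |G| = 7 gives 0/7 = 0, matching the row-orthogonality relation <chi_6, chi_1> = [chi_6 = chi_1].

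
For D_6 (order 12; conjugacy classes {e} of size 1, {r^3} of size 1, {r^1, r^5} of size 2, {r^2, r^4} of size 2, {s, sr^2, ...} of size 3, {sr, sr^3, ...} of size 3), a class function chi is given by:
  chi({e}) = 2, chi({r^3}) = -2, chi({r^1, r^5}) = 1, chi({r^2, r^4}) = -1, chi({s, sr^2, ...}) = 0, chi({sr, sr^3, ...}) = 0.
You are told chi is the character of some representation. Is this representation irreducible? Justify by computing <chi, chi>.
Irreducible: <chi, chi> = 1.

Explanation: <chi, chi> = (1/|G|) sum_C |C| * |chi(C)|^2 = (1/12)[1*|2|^2 + 1*|-2|^2 + 2*|1|^2 + 2*|-1|^2 + 3*|0|^2 + 3*|0|^2]
  = (1/12)[(4) + (4) + (2) + (2) + (0) + (0)] = 12/12 = 1.
A character is irreducible iff <chi, chi> = 1, so this representation is irreducible.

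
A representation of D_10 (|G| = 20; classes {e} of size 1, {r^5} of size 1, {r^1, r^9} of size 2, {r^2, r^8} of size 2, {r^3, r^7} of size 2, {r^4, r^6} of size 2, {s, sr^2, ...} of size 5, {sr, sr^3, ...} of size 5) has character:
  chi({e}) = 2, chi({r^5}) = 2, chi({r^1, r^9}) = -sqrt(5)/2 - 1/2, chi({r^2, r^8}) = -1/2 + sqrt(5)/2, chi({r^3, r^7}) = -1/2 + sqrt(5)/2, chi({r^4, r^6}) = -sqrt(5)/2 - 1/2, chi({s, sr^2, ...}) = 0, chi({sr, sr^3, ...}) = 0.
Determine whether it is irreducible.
Irreducible: <chi, chi> = 1.

Details: <chi, chi> = (1/|G|) sum_C |C| * |chi(C)|^2 = (1/20)[1*|2|^2 + 1*|2|^2 + 2*|-sqrt(5)/2 - 1/2|^2 + 2*|-1/2 + sqrt(5)/2|^2 + 2*|-1/2 + sqrt(5)/2|^2 + 2*|-sqrt(5)/2 - 1/2|^2 + 5*|0|^2 + 5*|0|^2]
  = (1/20)[(4) + (4) + (sqrt(5) + 3) + (3 - sqrt(5)) + (3 - sqrt(5)) + (sqrt(5) + 3) + (0) + (0)] = 20/20 = 1.
A character is irreducible iff <chi, chi> = 1, so this representation is irreducible.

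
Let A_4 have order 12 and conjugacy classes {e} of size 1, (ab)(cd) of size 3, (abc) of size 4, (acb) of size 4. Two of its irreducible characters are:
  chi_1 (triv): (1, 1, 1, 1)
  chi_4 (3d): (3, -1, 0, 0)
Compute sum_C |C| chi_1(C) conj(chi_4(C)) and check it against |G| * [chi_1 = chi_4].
Sum = 0; so <chi_1, chi_4> = 0 (distinct irreducibles are orthogonal).

Argument: Compute term by term over conjugacy classes (|C| * chi_1(C) * conj(chi_4(C))):
  1*(1)*conj(3) + 3*(1)*conj(-1) + 4*(1)*conj(0) + 4*(1)*conj(0)
  = (3) + (-3) + (0) + (0)
  = 0.
(Exp terms are combined using exp(i*s)*conj(exp(i*t)) = exp(i*(s-t)), and sums of them are collapsed using the identity that for every m > 1 the m distinct m-th roots of unity sum to 0, e.g. 1 + exp(2*I*pi/3) + exp(-2*I*pi/3) = 0.)
Dividing by |G| = 12 gives 0/12 = 0, matching the row-orthogonality relation <chi_1, chi_4> = [chi_1 = chi_4].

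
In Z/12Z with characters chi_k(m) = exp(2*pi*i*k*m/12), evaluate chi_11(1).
chi_11(1) = zeta_12^11 = exp(-I*pi/6)

Proof sketch: chi_11(1) = zeta_12^(11*1) = zeta_12^11. Since zeta_12^12 = 1, this equals zeta_12^11 = exp(2*pi*i*11/12) = exp(-I*pi/6).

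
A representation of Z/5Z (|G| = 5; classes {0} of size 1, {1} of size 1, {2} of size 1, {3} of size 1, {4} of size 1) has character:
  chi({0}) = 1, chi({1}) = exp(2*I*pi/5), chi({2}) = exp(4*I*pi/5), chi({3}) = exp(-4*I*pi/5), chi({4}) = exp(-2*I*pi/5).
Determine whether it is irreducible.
Irreducible: <chi, chi> = 1.

Why: <chi, chi> = (1/|G|) sum_C |C| * |chi(C)|^2 = (1/5)[1*|1|^2 + 1*|exp(2*I*pi/5)|^2 + 1*|exp(4*I*pi/5)|^2 + 1*|exp(-4*I*pi/5)|^2 + 1*|exp(-2*I*pi/5)|^2]
  = (1/5)[(1) + (1) + (1) + (1) + (1)] = 5/5 = 1.
(Exp terms are combined using exp(i*s)*conj(exp(i*t)) = exp(i*(s-t)), and sums of them are collapsed using the identity that for every m > 1 the m distinct m-th roots of unity sum to 0, e.g. 1 + exp(2*I*pi/3) + exp(-2*I*pi/3) = 0.)
A character is irreducible iff <chi, chi> = 1, so this representation is irreducible.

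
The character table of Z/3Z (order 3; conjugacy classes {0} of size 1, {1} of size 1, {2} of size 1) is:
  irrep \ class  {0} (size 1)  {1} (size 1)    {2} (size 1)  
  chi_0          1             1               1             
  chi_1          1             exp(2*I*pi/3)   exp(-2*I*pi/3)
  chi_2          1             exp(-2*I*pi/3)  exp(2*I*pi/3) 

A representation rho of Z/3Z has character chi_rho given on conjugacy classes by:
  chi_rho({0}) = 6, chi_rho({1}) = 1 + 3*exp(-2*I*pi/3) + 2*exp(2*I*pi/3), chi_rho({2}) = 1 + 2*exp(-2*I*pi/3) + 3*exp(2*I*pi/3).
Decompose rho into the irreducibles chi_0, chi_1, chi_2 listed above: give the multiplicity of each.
Multiplicities: chi_0: 1, chi_1: 2, chi_2: 3.

Proof sketch: Use <chi_rho, chi> = (1/|G|) sum_C |C| * chi_rho(C) * conj(chi(C)) with |G| = 3 for each irreducible chi in the table:
  <chi_rho, chi_0> = (1/3)[1*(6)*conj(1) + 1*(1 + 3*exp(-2*I*pi/3) + 2*exp(2*I*pi/3))*conj(1) + 1*(1 + 2*exp(-2*I*pi/3) + 3*exp(2*I*pi/3))*conj(1)]
      = (1/3)[(6) + (1 + 3*exp(-2*I*pi/3) + 2*exp(2*I*pi/3)) + (1 + 2*exp(-2*I*pi/3) + 3*exp(2*I*pi/3))] = 3/3 = 1
  <chi_rho, chi_1> = (1/3)[1*(6)*conj(1) + 1*(1 + 3*exp(-2*I*pi/3) + 2*exp(2*I*pi/3))*conj(exp(2*I*pi/3)) + 1*(1 + 2*exp(-2*I*pi/3) + 3*exp(2*I*pi/3))*conj(exp(-2*I*pi/3))]
      = (1/3)[(6) + (2 + exp(-2*I*pi/3) + 3*exp(2*I*pi/3)) + (2 + 3*exp(-2*I*pi/3) + exp(2*I*pi/3))] = 6/3 = 2
  <chi_rho, chi_2> = (1/3)[1*(6)*conj(1) + 1*(1 + 3*exp(-2*I*pi/3) + 2*exp(2*I*pi/3))*conj(exp(-2*I*pi/3)) + 1*(1 + 2*exp(-2*I*pi/3) + 3*exp(2*I*pi/3))*conj(exp(2*I*pi/3))]
      = (1/3)[(6) + (3 + 2*exp(-2*I*pi/3) + exp(2*I*pi/3)) + (3 + exp(-2*I*pi/3) + 2*exp(2*I*pi/3))] = 9/3 = 3
(Exp terms are combined using exp(i*s)*conj(exp(i*t)) = exp(i*(s-t)), and sums of them are collapsed using the identity that for every m > 1 the m distinct m-th roots of unity sum to 0, e.g. 1 + exp(2*I*pi/3) + exp(-2*I*pi/3) = 0.)
Dimension check: dim(rho) = sum (mult * dim) = 1*1 + 2*1 + 3*1 = 6 = chi_rho(e) = 6.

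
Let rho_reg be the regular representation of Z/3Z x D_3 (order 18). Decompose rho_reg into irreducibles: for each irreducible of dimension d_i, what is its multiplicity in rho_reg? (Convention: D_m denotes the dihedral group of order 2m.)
Each irreducible V_i of dimension d_i appears with multiplicity d_i, i.e. rho_reg = (direct sum over all irreducibles V_i) d_i V_i. The irreducible dimensions for Z/3Z x D_3 are 1, 1, 1, 1, 1, 1, 2, 2, 2: 6 irreducibles of dimension 1, each with multiplicity 1; 3 irreducibles of dimension 2, each with multiplicity 2. Total dimension 6*1*1 + 3*2*2 = 18 = |G|.

Reasoning: General theorem: in the regular representation of a finite group G, each irreducible appears with multiplicity equal to its dimension. Check: dim(rho_reg) = sum d_i^2 = 1 + 1 + 1 + 1 + 1 + 1 + 4 + 4 + 4 = 18 = |G|.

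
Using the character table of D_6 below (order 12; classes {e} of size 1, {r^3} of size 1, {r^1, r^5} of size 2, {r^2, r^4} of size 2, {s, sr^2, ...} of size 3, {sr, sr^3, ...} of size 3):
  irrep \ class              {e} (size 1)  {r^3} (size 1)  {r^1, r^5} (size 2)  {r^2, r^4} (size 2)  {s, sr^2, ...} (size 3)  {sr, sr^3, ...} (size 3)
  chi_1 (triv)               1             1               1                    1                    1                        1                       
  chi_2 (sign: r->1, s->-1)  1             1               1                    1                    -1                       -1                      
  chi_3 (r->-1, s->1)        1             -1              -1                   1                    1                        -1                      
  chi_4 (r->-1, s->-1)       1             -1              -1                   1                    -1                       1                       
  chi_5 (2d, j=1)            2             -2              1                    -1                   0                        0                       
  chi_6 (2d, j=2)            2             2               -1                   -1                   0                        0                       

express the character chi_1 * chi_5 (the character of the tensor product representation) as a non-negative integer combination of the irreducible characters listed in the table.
chi_1 tensor chi_5 = chi_5 (all other irreducibles have multiplicity 0).

Derivation: The character of a tensor product is the pointwise product (chi_1 * chi_5)(C) = chi_1(C) * chi_5(C):
  {e}: (1)*(2), {r^3}: (1)*(-2), {r^1, r^5}: (1)*(1), {r^2, r^4}: (1)*(-1), {s, sr^2, ...}: (1)*(0), {sr, sr^3, ...}: (1)*(0)
so (chi_1 * chi_5) takes values
  {e} -> 2, {r^3} -> -2, {r^1, r^5} -> 1, {r^2, r^4} -> -1, {s, sr^2, ...} -> 0, {sr, sr^3, ...} -> 0.
Now take the inner product of this character with each irreducible chi from the table, <chi_1*chi_5, chi> = (1/12) sum_C |C| (chi_1*chi_5)(C) conj(chi(C)):
  <chi_1*chi_5, chi_1> = (1/12)[1*(2)*conj(1) + 1*(-2)*conj(1) + 2*(1)*conj(1) + 2*(-1)*conj(1) + 3*(0)*conj(1) + 3*(0)*conj(1)]
      = (1/12)[(2) + (-2) + (2) + (-2) + (0) + (0)] = 0/12 = 0
  <chi_1*chi_5, chi_2> = (1/12)[1*(2)*conj(1) + 1*(-2)*conj(1) + 2*(1)*conj(1) + 2*(-1)*conj(1) + 3*(0)*conj(-1) + 3*(0)*conj(-1)]
      = (1/12)[(2) + (-2) + (2) + (-2) + (0) + (0)] = 0/12 = 0
  <chi_1*chi_5, chi_3> = (1/12)[1*(2)*conj(1) + 1*(-2)*conj(-1) + 2*(1)*conj(-1) + 2*(-1)*conj(1) + 3*(0)*conj(1) + 3*(0)*conj(-1)]
      = (1/12)[(2) + (2) + (-2) + (-2) + (0) + (0)] = 0/12 = 0
  <chi_1*chi_5, chi_4> = (1/12)[1*(2)*conj(1) + 1*(-2)*conj(-1) + 2*(1)*conj(-1) + 2*(-1)*conj(1) + 3*(0)*conj(-1) + 3*(0)*conj(1)]
      = (1/12)[(2) + (2) + (-2) + (-2) + (0) + (0)] = 0/12 = 0
  <chi_1*chi_5, chi_5> = (1/12)[1*(2)*conj(2) + 1*(-2)*conj(-2) + 2*(1)*conj(1) + 2*(-1)*conj(-1) + 3*(0)*conj(0) + 3*(0)*conj(0)]
      = (1/12)[(4) + (4) + (2) + (2) + (0) + (0)] = 12/12 = 1
  <chi_1*chi_5, chi_6> = (1/12)[1*(2)*conj(2) + 1*(-2)*conj(2) + 2*(1)*conj(-1) + 2*(-1)*conj(-1) + 3*(0)*conj(0) + 3*(0)*conj(0)]
      = (1/12)[(4) + (-4) + (-2) + (2) + (0) + (0)] = 0/12 = 0
Hence the multiplicities are chi_5: 1. Dimension check: dim(chi_1)*dim(chi_5) = 1*2 = 2 and sum (mult * dim) = 1*2 = 2.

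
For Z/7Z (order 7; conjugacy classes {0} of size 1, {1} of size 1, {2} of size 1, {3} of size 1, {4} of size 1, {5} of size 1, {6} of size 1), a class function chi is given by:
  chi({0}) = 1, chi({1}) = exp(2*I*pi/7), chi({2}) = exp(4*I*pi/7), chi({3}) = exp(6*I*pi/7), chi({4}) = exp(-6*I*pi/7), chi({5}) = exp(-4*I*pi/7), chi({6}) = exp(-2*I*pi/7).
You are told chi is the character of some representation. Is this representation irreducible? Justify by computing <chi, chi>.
Irreducible: <chi, chi> = 1.

Working: <chi, chi> = (1/|G|) sum_C |C| * |chi(C)|^2 = (1/7)[1*|1|^2 + 1*|exp(2*I*pi/7)|^2 + 1*|exp(4*I*pi/7)|^2 + 1*|exp(6*I*pi/7)|^2 + 1*|exp(-6*I*pi/7)|^2 + 1*|exp(-4*I*pi/7)|^2 + 1*|exp(-2*I*pi/7)|^2]
  = (1/7)[(1) + (1) + (1) + (1) + (1) + (1) + (1)] = 7/7 = 1.
(Exp terms are combined using exp(i*s)*conj(exp(i*t)) = exp(i*(s-t)), and sums of them are collapsed using the identity that for every m > 1 the m distinct m-th roots of unity sum to 0, e.g. 1 + exp(2*I*pi/3) + exp(-2*I*pi/3) = 0.)
A character is irreducible iff <chi, chi> = 1, so this representation is irreducible.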